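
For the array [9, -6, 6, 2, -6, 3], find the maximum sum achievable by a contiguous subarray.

Using Kadane's algorithm on [9, -6, 6, 2, -6, 3]:

Scanning through the array:
Position 1 (value -6): max_ending_here = 3, max_so_far = 9
Position 2 (value 6): max_ending_here = 9, max_so_far = 9
Position 3 (value 2): max_ending_here = 11, max_so_far = 11
Position 4 (value -6): max_ending_here = 5, max_so_far = 11
Position 5 (value 3): max_ending_here = 8, max_so_far = 11

Maximum subarray: [9, -6, 6, 2]
Maximum sum: 11

The maximum subarray is [9, -6, 6, 2] with sum 11. This subarray runs from index 0 to index 3.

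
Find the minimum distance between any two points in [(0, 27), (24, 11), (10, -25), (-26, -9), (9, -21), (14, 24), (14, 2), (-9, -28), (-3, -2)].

Computing all pairwise distances among 9 points:

d((0, 27), (24, 11)) = 28.8444
d((0, 27), (10, -25)) = 52.9528
d((0, 27), (-26, -9)) = 44.4072
d((0, 27), (9, -21)) = 48.8365
d((0, 27), (14, 24)) = 14.3178
d((0, 27), (14, 2)) = 28.6531
d((0, 27), (-9, -28)) = 55.7315
d((0, 27), (-3, -2)) = 29.1548
d((24, 11), (10, -25)) = 38.6264
d((24, 11), (-26, -9)) = 53.8516
d((24, 11), (9, -21)) = 35.3412
d((24, 11), (14, 24)) = 16.4012
d((24, 11), (14, 2)) = 13.4536
d((24, 11), (-9, -28)) = 51.0882
d((24, 11), (-3, -2)) = 29.9666
d((10, -25), (-26, -9)) = 39.3954
d((10, -25), (9, -21)) = 4.1231 <-- minimum
d((10, -25), (14, 24)) = 49.163
d((10, -25), (14, 2)) = 27.2947
d((10, -25), (-9, -28)) = 19.2354
d((10, -25), (-3, -2)) = 26.4197
d((-26, -9), (9, -21)) = 37.0
d((-26, -9), (14, 24)) = 51.8556
d((-26, -9), (14, 2)) = 41.4849
d((-26, -9), (-9, -28)) = 25.4951
d((-26, -9), (-3, -2)) = 24.0416
d((9, -21), (14, 24)) = 45.2769
d((9, -21), (14, 2)) = 23.5372
d((9, -21), (-9, -28)) = 19.3132
d((9, -21), (-3, -2)) = 22.4722
d((14, 24), (14, 2)) = 22.0
d((14, 24), (-9, -28)) = 56.8595
d((14, 24), (-3, -2)) = 31.0644
d((14, 2), (-9, -28)) = 37.8021
d((14, 2), (-3, -2)) = 17.4642
d((-9, -28), (-3, -2)) = 26.6833

Closest pair: (10, -25) and (9, -21) with distance 4.1231

The closest pair is (10, -25) and (9, -21) with Euclidean distance 4.1231. For 9 points, brute-force pairwise comparison is shown above. For large n, the divide-and-conquer algorithm (sort by x, recurse on halves, check the dividing strip) achieves O(n log n).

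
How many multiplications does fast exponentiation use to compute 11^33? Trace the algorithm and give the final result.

Computing 11^33 by squaring (build up from 11^1; each line after the first costs one multiplication):

11^1 = 11
11^2 = (11^1)^2 = 11^2 = 121
11^4 = (11^2)^2 = 121^2 = 14641
11^8 = (11^4)^2 = 14641^2 = 214358881
11^16 = (11^8)^2 = 214358881^2 = 45949729863572161
11^32 = (11^16)^2 = 45949729863572161^2 = 2111377674535255285545615254209921
11^33 = 11 * 11^32 = 11 * 2111377674535255285545615254209921 = 23225154419887808141001767796309131

Result: 23225154419887808141001767796309131
Multiplications needed: 6 (6 lines after 11^1)

11^33 = 23225154419887808141001767796309131. Using exponentiation by squaring, this requires 6 multiplications. The key idea: if the exponent is even, square the half-power; if odd, multiply by the base once.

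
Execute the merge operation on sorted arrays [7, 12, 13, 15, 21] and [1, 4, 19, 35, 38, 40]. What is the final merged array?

Merging process:

Compare 7 vs 1: take 1 from right. Merged: [1]
Compare 7 vs 4: take 4 from right. Merged: [1, 4]
Compare 7 vs 19: take 7 from left. Merged: [1, 4, 7]
Compare 12 vs 19: take 12 from left. Merged: [1, 4, 7, 12]
Compare 13 vs 19: take 13 from left. Merged: [1, 4, 7, 12, 13]
Compare 15 vs 19: take 15 from left. Merged: [1, 4, 7, 12, 13, 15]
Compare 21 vs 19: take 19 from right. Merged: [1, 4, 7, 12, 13, 15, 19]
Compare 21 vs 35: take 21 from left. Merged: [1, 4, 7, 12, 13, 15, 19, 21]
Append remaining from right: [35, 38, 40]. Merged: [1, 4, 7, 12, 13, 15, 19, 21, 35, 38, 40]

Final merged array: [1, 4, 7, 12, 13, 15, 19, 21, 35, 38, 40]
Total comparisons: 8

The merged array is [1, 4, 7, 12, 13, 15, 19, 21, 35, 38, 40], requiring 8 comparisons. The merge step runs in O(n) time where n is the total number of elements.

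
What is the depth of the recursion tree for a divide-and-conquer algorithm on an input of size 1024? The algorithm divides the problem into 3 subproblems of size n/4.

For divide and conquer with division factor 4:

Problem sizes at each level:
Level 0: 1024
Level 1: 256
Level 2: 64
Level 3: 16
Level 4: 4
Level 5: 1

The root is level 0 and the size-1 base case is level 5 (the tree spans levels 0 through 5, i.e. 6 levels counting the root), so the depth is the number of divisions: log_4(1024) = 5

The recursion tree depth is log_4(1024) = 5. At each level, the problem size is divided by 4, so it takes 5 divisions to reduce to a base case of size 1. The algorithm makes 3 recursive calls at each level.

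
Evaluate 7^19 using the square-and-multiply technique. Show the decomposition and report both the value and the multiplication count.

Computing 7^19 by squaring (build up from 7^1; each line after the first costs one multiplication):

7^1 = 7
7^2 = (7^1)^2 = 7^2 = 49
7^4 = (7^2)^2 = 49^2 = 2401
7^8 = (7^4)^2 = 2401^2 = 5764801
7^9 = 7 * 7^8 = 7 * 5764801 = 40353607
7^18 = (7^9)^2 = 40353607^2 = 1628413597910449
7^19 = 7 * 7^18 = 7 * 1628413597910449 = 11398895185373143

Result: 11398895185373143
Multiplications needed: 6 (6 lines after 7^1)

7^19 = 11398895185373143. Using exponentiation by squaring, this requires 6 multiplications. The key idea: if the exponent is even, square the half-power; if odd, multiply by the base once.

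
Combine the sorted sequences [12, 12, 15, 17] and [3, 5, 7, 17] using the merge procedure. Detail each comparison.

Merging process:

Compare 12 vs 3: take 3 from right. Merged: [3]
Compare 12 vs 5: take 5 from right. Merged: [3, 5]
Compare 12 vs 7: take 7 from right. Merged: [3, 5, 7]
Compare 12 vs 17: take 12 from left. Merged: [3, 5, 7, 12]
Compare 12 vs 17: take 12 from left. Merged: [3, 5, 7, 12, 12]
Compare 15 vs 17: take 15 from left. Merged: [3, 5, 7, 12, 12, 15]
Compare 17 vs 17: take 17 from left. Merged: [3, 5, 7, 12, 12, 15, 17]
Append remaining from right: [17]. Merged: [3, 5, 7, 12, 12, 15, 17, 17]

Final merged array: [3, 5, 7, 12, 12, 15, 17, 17]
Total comparisons: 7

The merged array is [3, 5, 7, 12, 12, 15, 17, 17], requiring 7 comparisons. The merge step runs in O(n) time where n is the total number of elements.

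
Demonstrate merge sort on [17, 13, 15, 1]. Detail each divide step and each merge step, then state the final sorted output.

Merge sort trace:

Split: [17, 13, 15, 1] -> [17, 13] and [15, 1]
  Split: [17, 13] -> [17] and [13]
  Merge: [17] + [13] -> [13, 17]
  Split: [15, 1] -> [15] and [1]
  Merge: [15] + [1] -> [1, 15]
Merge: [13, 17] + [1, 15] -> [1, 13, 15, 17]

Final sorted array: [1, 13, 15, 17]

The merge sort proceeds by recursively splitting the array and merging sorted halves.
After all merges, the sorted array is [1, 13, 15, 17].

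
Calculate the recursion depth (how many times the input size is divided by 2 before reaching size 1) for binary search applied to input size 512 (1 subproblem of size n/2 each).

For divide and conquer with division factor 2:

Problem sizes at each level:
Level 0: 512
Level 1: 256
Level 2: 128
Level 3: 64
Level 4: 32
Level 5: 16
Level 6: 8
Level 7: 4
Level 8: 2
Level 9: 1

The root is level 0 and the size-1 base case is level 9 (the tree spans levels 0 through 9, i.e. 10 levels counting the root), so the depth is the number of divisions: log_2(512) = 9

The recursion tree depth is log_2(512) = 9. At each level, the problem size is divided by 2, so it takes 9 divisions to reduce to a base case of size 1. The algorithm makes 1 recursive call at each level.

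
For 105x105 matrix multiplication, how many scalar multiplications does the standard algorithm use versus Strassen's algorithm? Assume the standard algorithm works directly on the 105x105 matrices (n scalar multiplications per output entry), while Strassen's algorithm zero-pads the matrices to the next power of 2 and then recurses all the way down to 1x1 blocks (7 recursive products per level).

Matrix multiplication for 105x105 matrices:

Strassen's algorithm requires power-of-2 dimensions. Pad 105x105 to 128x128 (next power of 2).

Standard algorithm: 105^3 = 1157625 multiplications
Strassen's algorithm: 7^(log2(128)) = 7^7 = 823543 multiplications
Savings: 1157625 - 823543 = 334082 multiplications

Standard: 1157625 multiplications (105^3). Strassen: 823543 multiplications (7^7, after padding to 128x128). Strassen reduces 8 recursive multiplications to 7 at each level.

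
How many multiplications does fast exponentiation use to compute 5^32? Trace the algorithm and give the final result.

Computing 5^32 by squaring (build up from 5^1; each line after the first costs one multiplication):

5^1 = 5
5^2 = (5^1)^2 = 5^2 = 25
5^4 = (5^2)^2 = 25^2 = 625
5^8 = (5^4)^2 = 625^2 = 390625
5^16 = (5^8)^2 = 390625^2 = 152587890625
5^32 = (5^16)^2 = 152587890625^2 = 23283064365386962890625

Result: 23283064365386962890625
Multiplications needed: 5 (5 lines after 5^1)

5^32 = 23283064365386962890625. Using exponentiation by squaring, this requires 5 multiplications. The key idea: if the exponent is even, square the half-power; if odd, multiply by the base once.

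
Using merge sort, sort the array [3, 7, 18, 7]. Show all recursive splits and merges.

Merge sort trace:

Split: [3, 7, 18, 7] -> [3, 7] and [18, 7]
  Split: [3, 7] -> [3] and [7]
  Merge: [3] + [7] -> [3, 7]
  Split: [18, 7] -> [18] and [7]
  Merge: [18] + [7] -> [7, 18]
Merge: [3, 7] + [7, 18] -> [3, 7, 7, 18]

Final sorted array: [3, 7, 7, 18]

The merge sort proceeds by recursively splitting the array and merging sorted halves.
After all merges, the sorted array is [3, 7, 7, 18].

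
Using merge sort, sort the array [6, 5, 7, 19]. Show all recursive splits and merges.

Merge sort trace:

Split: [6, 5, 7, 19] -> [6, 5] and [7, 19]
  Split: [6, 5] -> [6] and [5]
  Merge: [6] + [5] -> [5, 6]
  Split: [7, 19] -> [7] and [19]
  Merge: [7] + [19] -> [7, 19]
Merge: [5, 6] + [7, 19] -> [5, 6, 7, 19]

Final sorted array: [5, 6, 7, 19]

The merge sort proceeds by recursively splitting the array and merging sorted halves.
After all merges, the sorted array is [5, 6, 7, 19].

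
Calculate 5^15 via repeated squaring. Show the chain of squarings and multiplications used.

Computing 5^15 by squaring (build up from 5^1; each line after the first costs one multiplication):

5^1 = 5
5^2 = (5^1)^2 = 5^2 = 25
5^3 = 5 * 5^2 = 5 * 25 = 125
5^6 = (5^3)^2 = 125^2 = 15625
5^7 = 5 * 5^6 = 5 * 15625 = 78125
5^14 = (5^7)^2 = 78125^2 = 6103515625
5^15 = 5 * 5^14 = 5 * 6103515625 = 30517578125

Result: 30517578125
Multiplications needed: 6 (6 lines after 5^1)

5^15 = 30517578125. Using exponentiation by squaring, this requires 6 multiplications. The key idea: if the exponent is even, square the half-power; if odd, multiply by the base once.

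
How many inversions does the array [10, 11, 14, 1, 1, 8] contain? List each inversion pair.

Finding inversions in [10, 11, 14, 1, 1, 8]:

(0, 3): arr[0]=10 > arr[3]=1
(0, 4): arr[0]=10 > arr[4]=1
(0, 5): arr[0]=10 > arr[5]=8
(1, 3): arr[1]=11 > arr[3]=1
(1, 4): arr[1]=11 > arr[4]=1
(1, 5): arr[1]=11 > arr[5]=8
(2, 3): arr[2]=14 > arr[3]=1
(2, 4): arr[2]=14 > arr[4]=1
(2, 5): arr[2]=14 > arr[5]=8

Total inversions: 9

The array has 9 inversion(s): (0,3), (0,4), (0,5), (1,3), (1,4), (1,5), (2,3), (2,4), (2,5). Each pair (i,j) satisfies i < j and arr[i] > arr[j].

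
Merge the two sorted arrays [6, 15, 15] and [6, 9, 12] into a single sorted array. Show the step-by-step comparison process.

Merging process:

Compare 6 vs 6: take 6 from left. Merged: [6]
Compare 15 vs 6: take 6 from right. Merged: [6, 6]
Compare 15 vs 9: take 9 from right. Merged: [6, 6, 9]
Compare 15 vs 12: take 12 from right. Merged: [6, 6, 9, 12]
Append remaining from left: [15, 15]. Merged: [6, 6, 9, 12, 15, 15]

Final merged array: [6, 6, 9, 12, 15, 15]
Total comparisons: 4

The merged array is [6, 6, 9, 12, 15, 15], requiring 4 comparisons. The merge step runs in O(n) time where n is the total number of elements.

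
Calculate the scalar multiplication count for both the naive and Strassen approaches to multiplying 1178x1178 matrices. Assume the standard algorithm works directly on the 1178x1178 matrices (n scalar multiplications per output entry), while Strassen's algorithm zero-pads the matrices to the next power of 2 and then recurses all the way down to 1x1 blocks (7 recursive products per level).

Matrix multiplication for 1178x1178 matrices:

Strassen's algorithm requires power-of-2 dimensions. Pad 1178x1178 to 2048x2048 (next power of 2).

Standard algorithm: 1178^3 = 1634691752 multiplications
Strassen's algorithm: 7^(log2(2048)) = 7^11 = 1977326743 multiplications
Difference: 1634691752 - 1977326743 = -342634991 (Strassen uses MORE here due to padding overhead — for small or just-over-power-of-2 n, padding can outweigh the per-level savings)

Standard: 1634691752 multiplications (1178^3). Strassen: 1977326743 multiplications (7^11, after padding to 2048x2048). Strassen reduces 8 recursive multiplications to 7 at each level.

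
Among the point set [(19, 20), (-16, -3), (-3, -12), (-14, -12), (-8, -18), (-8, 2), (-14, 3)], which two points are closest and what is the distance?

Computing all pairwise distances among 7 points:

d((19, 20), (-16, -3)) = 41.8808
d((19, 20), (-3, -12)) = 38.833
d((19, 20), (-14, -12)) = 45.9674
d((19, 20), (-8, -18)) = 46.6154
d((19, 20), (-8, 2)) = 32.45
d((19, 20), (-14, 3)) = 37.1214
d((-16, -3), (-3, -12)) = 15.8114
d((-16, -3), (-14, -12)) = 9.2195
d((-16, -3), (-8, -18)) = 17.0
d((-16, -3), (-8, 2)) = 9.434
d((-16, -3), (-14, 3)) = 6.3246
d((-3, -12), (-14, -12)) = 11.0
d((-3, -12), (-8, -18)) = 7.8102
d((-3, -12), (-8, 2)) = 14.8661
d((-3, -12), (-14, 3)) = 18.6011
d((-14, -12), (-8, -18)) = 8.4853
d((-14, -12), (-8, 2)) = 15.2315
d((-14, -12), (-14, 3)) = 15.0
d((-8, -18), (-8, 2)) = 20.0
d((-8, -18), (-14, 3)) = 21.8403
d((-8, 2), (-14, 3)) = 6.0828 <-- minimum

Closest pair: (-8, 2) and (-14, 3) with distance 6.0828

The closest pair is (-8, 2) and (-14, 3) with Euclidean distance 6.0828. For 7 points, brute-force pairwise comparison is shown above. For large n, the divide-and-conquer algorithm (sort by x, recurse on halves, check the dividing strip) achieves O(n log n).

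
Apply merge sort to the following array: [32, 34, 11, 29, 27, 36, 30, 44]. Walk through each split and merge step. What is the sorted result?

Merge sort trace:

Split: [32, 34, 11, 29, 27, 36, 30, 44] -> [32, 34, 11, 29] and [27, 36, 30, 44]
  Split: [32, 34, 11, 29] -> [32, 34] and [11, 29]
    Split: [32, 34] -> [32] and [34]
    Merge: [32] + [34] -> [32, 34]
    Split: [11, 29] -> [11] and [29]
    Merge: [11] + [29] -> [11, 29]
  Merge: [32, 34] + [11, 29] -> [11, 29, 32, 34]
  Split: [27, 36, 30, 44] -> [27, 36] and [30, 44]
    Split: [27, 36] -> [27] and [36]
    Merge: [27] + [36] -> [27, 36]
    Split: [30, 44] -> [30] and [44]
    Merge: [30] + [44] -> [30, 44]
  Merge: [27, 36] + [30, 44] -> [27, 30, 36, 44]
Merge: [11, 29, 32, 34] + [27, 30, 36, 44] -> [11, 27, 29, 30, 32, 34, 36, 44]

Final sorted array: [11, 27, 29, 30, 32, 34, 36, 44]

The merge sort proceeds by recursively splitting the array and merging sorted halves.
After all merges, the sorted array is [11, 27, 29, 30, 32, 34, 36, 44].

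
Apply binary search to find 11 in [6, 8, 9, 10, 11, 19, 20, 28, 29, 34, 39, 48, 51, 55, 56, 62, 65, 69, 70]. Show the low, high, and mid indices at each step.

Binary search for 11 in [6, 8, 9, 10, 11, 19, 20, 28, 29, 34, 39, 48, 51, 55, 56, 62, 65, 69, 70]:

lo=0, hi=18, mid=9, arr[mid]=34 -> 34 > 11, search left half
lo=0, hi=8, mid=4, arr[mid]=11 -> Found target at index 4!

Binary search finds 11 at index 4 after 2 comparisons. The search repeatedly halves the search space by comparing with the middle element.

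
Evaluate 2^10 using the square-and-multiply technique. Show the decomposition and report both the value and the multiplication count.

Computing 2^10 by squaring (build up from 2^1; each line after the first costs one multiplication):

2^1 = 2
2^2 = (2^1)^2 = 2^2 = 4
2^4 = (2^2)^2 = 4^2 = 16
2^5 = 2 * 2^4 = 2 * 16 = 32
2^10 = (2^5)^2 = 32^2 = 1024

Result: 1024
Multiplications needed: 4 (4 lines after 2^1)

2^10 = 1024. Using exponentiation by squaring, this requires 4 multiplications. The key idea: if the exponent is even, square the half-power; if odd, multiply by the base once.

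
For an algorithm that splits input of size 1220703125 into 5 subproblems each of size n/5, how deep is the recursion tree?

For divide and conquer with division factor 5:

Problem sizes at each level:
Level 0: 1220703125
Level 1: 244140625
Level 2: 48828125
Level 3: 9765625
Level 4: 1953125
Level 5: 390625
Level 6: 78125
Level 7: 15625
Level 8: 3125
Level 9: 625
Level 10: 125
Level 11: 25
Level 12: 5
Level 13: 1

The root is level 0 and the size-1 base case is level 13 (the tree spans levels 0 through 13, i.e. 14 levels counting the root), so the depth is the number of divisions: log_5(1220703125) = 13

The recursion tree depth is log_5(1220703125) = 13. At each level, the problem size is divided by 5, so it takes 13 divisions to reduce to a base case of size 1. The algorithm makes 5 recursive calls at each level.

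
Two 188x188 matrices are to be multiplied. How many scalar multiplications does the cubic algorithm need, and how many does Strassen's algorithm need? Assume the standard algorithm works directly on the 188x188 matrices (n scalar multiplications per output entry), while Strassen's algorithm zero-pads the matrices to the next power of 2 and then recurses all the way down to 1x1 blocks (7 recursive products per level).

Matrix multiplication for 188x188 matrices:

Strassen's algorithm requires power-of-2 dimensions. Pad 188x188 to 256x256 (next power of 2).

Standard algorithm: 188^3 = 6644672 multiplications
Strassen's algorithm: 7^(log2(256)) = 7^8 = 5764801 multiplications
Savings: 6644672 - 5764801 = 879871 multiplications

Standard: 6644672 multiplications (188^3). Strassen: 5764801 multiplications (7^8, after padding to 256x256). Strassen reduces 8 recursive multiplications to 7 at each level.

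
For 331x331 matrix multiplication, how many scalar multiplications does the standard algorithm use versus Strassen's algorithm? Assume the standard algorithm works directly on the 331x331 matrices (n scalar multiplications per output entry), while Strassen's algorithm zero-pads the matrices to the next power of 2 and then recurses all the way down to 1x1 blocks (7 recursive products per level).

Matrix multiplication for 331x331 matrices:

Strassen's algorithm requires power-of-2 dimensions. Pad 331x331 to 512x512 (next power of 2).

Standard algorithm: 331^3 = 36264691 multiplications
Strassen's algorithm: 7^(log2(512)) = 7^9 = 40353607 multiplications
Difference: 36264691 - 40353607 = -4088916 (Strassen uses MORE here due to padding overhead — for small or just-over-power-of-2 n, padding can outweigh the per-level savings)

Standard: 36264691 multiplications (331^3). Strassen: 40353607 multiplications (7^9, after padding to 512x512). Strassen reduces 8 recursive multiplications to 7 at each level.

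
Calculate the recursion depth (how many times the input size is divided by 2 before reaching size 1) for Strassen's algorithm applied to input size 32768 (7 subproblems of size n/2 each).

For divide and conquer with division factor 2:

Problem sizes at each level:
Level 0: 32768
Level 1: 16384
Level 2: 8192
Level 3: 4096
Level 4: 2048
Level 5: 1024
Level 6: 512
Level 7: 256
Level 8: 128
Level 9: 64
Level 10: 32
Level 11: 16
Level 12: 8
Level 13: 4
Level 14: 2
Level 15: 1

The root is level 0 and the size-1 base case is level 15 (the tree spans levels 0 through 15, i.e. 16 levels counting the root), so the depth is the number of divisions: log_2(32768) = 15

The recursion tree depth is log_2(32768) = 15. At each level, the problem size is divided by 2, so it takes 15 divisions to reduce to a base case of size 1. The algorithm makes 7 recursive calls at each level.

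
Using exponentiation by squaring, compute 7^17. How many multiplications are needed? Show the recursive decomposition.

Computing 7^17 by squaring (build up from 7^1; each line after the first costs one multiplication):

7^1 = 7
7^2 = (7^1)^2 = 7^2 = 49
7^4 = (7^2)^2 = 49^2 = 2401
7^8 = (7^4)^2 = 2401^2 = 5764801
7^16 = (7^8)^2 = 5764801^2 = 33232930569601
7^17 = 7 * 7^16 = 7 * 33232930569601 = 232630513987207

Result: 232630513987207
Multiplications needed: 5 (5 lines after 7^1)

7^17 = 232630513987207. Using exponentiation by squaring, this requires 5 multiplications. The key idea: if the exponent is even, square the half-power; if odd, multiply by the base once.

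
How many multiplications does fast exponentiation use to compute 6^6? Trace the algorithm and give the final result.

Computing 6^6 by squaring (build up from 6^1; each line after the first costs one multiplication):

6^1 = 6
6^2 = (6^1)^2 = 6^2 = 36
6^3 = 6 * 6^2 = 6 * 36 = 216
6^6 = (6^3)^2 = 216^2 = 46656

Result: 46656
Multiplications needed: 3 (3 lines after 6^1)

6^6 = 46656. Using exponentiation by squaring, this requires 3 multiplications. The key idea: if the exponent is even, square the half-power; if odd, multiply by the base once.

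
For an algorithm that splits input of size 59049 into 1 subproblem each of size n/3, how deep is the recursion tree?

For divide and conquer with division factor 3:

Problem sizes at each level:
Level 0: 59049
Level 1: 19683
Level 2: 6561
Level 3: 2187
Level 4: 729
Level 5: 243
Level 6: 81
Level 7: 27
Level 8: 9
Level 9: 3
Level 10: 1

The root is level 0 and the size-1 base case is level 10 (the tree spans levels 0 through 10, i.e. 11 levels counting the root), so the depth is the number of divisions: log_3(59049) = 10

The recursion tree depth is log_3(59049) = 10. At each level, the problem size is divided by 3, so it takes 10 divisions to reduce to a base case of size 1. The algorithm makes 1 recursive call at each level.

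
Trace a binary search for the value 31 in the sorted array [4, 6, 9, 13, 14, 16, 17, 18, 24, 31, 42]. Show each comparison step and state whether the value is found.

Binary search for 31 in [4, 6, 9, 13, 14, 16, 17, 18, 24, 31, 42]:

lo=0, hi=10, mid=5, arr[mid]=16 -> 16 < 31, search right half
lo=6, hi=10, mid=8, arr[mid]=24 -> 24 < 31, search right half
lo=9, hi=10, mid=9, arr[mid]=31 -> Found target at index 9!

Binary search finds 31 at index 9 after 3 comparisons. The search repeatedly halves the search space by comparing with the middle element.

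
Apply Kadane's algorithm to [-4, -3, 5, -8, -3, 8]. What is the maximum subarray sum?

Using Kadane's algorithm on [-4, -3, 5, -8, -3, 8]:

Scanning through the array:
Position 1 (value -3): max_ending_here = -3, max_so_far = -3
Position 2 (value 5): max_ending_here = 5, max_so_far = 5
Position 3 (value -8): max_ending_here = -3, max_so_far = 5
Position 4 (value -3): max_ending_here = -3, max_so_far = 5
Position 5 (value 8): max_ending_here = 8, max_so_far = 8

Maximum subarray: [8]
Maximum sum: 8

The maximum subarray is [8] with sum 8. This subarray runs from index 5 to index 5.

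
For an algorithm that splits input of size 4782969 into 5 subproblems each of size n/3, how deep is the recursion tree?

For divide and conquer with division factor 3:

Problem sizes at each level:
Level 0: 4782969
Level 1: 1594323
Level 2: 531441
Level 3: 177147
Level 4: 59049
Level 5: 19683
Level 6: 6561
Level 7: 2187
Level 8: 729
Level 9: 243
Level 10: 81
Level 11: 27
Level 12: 9
Level 13: 3
Level 14: 1

The root is level 0 and the size-1 base case is level 14 (the tree spans levels 0 through 14, i.e. 15 levels counting the root), so the depth is the number of divisions: log_3(4782969) = 14

The recursion tree depth is log_3(4782969) = 14. At each level, the problem size is divided by 3, so it takes 14 divisions to reduce to a base case of size 1. The algorithm makes 5 recursive calls at each level.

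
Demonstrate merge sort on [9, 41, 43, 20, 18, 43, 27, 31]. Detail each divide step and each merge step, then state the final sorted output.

Merge sort trace:

Split: [9, 41, 43, 20, 18, 43, 27, 31] -> [9, 41, 43, 20] and [18, 43, 27, 31]
  Split: [9, 41, 43, 20] -> [9, 41] and [43, 20]
    Split: [9, 41] -> [9] and [41]
    Merge: [9] + [41] -> [9, 41]
    Split: [43, 20] -> [43] and [20]
    Merge: [43] + [20] -> [20, 43]
  Merge: [9, 41] + [20, 43] -> [9, 20, 41, 43]
  Split: [18, 43, 27, 31] -> [18, 43] and [27, 31]
    Split: [18, 43] -> [18] and [43]
    Merge: [18] + [43] -> [18, 43]
    Split: [27, 31] -> [27] and [31]
    Merge: [27] + [31] -> [27, 31]
  Merge: [18, 43] + [27, 31] -> [18, 27, 31, 43]
Merge: [9, 20, 41, 43] + [18, 27, 31, 43] -> [9, 18, 20, 27, 31, 41, 43, 43]

Final sorted array: [9, 18, 20, 27, 31, 41, 43, 43]

The merge sort proceeds by recursively splitting the array and merging sorted halves.
After all merges, the sorted array is [9, 18, 20, 27, 31, 41, 43, 43].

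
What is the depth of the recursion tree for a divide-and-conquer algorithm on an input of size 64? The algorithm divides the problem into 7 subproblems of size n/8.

For divide and conquer with division factor 8:

Problem sizes at each level:
Level 0: 64
Level 1: 8
Level 2: 1

The root is level 0 and the size-1 base case is level 2 (the tree spans levels 0 through 2, i.e. 3 levels counting the root), so the depth is the number of divisions: log_8(64) = 2

The recursion tree depth is log_8(64) = 2. At each level, the problem size is divided by 8, so it takes 2 divisions to reduce to a base case of size 1. The algorithm makes 7 recursive calls at each level.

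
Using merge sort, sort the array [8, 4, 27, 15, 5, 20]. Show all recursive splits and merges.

Merge sort trace:

Split: [8, 4, 27, 15, 5, 20] -> [8, 4, 27] and [15, 5, 20]
  Split: [8, 4, 27] -> [8] and [4, 27]
    Split: [4, 27] -> [4] and [27]
    Merge: [4] + [27] -> [4, 27]
  Merge: [8] + [4, 27] -> [4, 8, 27]
  Split: [15, 5, 20] -> [15] and [5, 20]
    Split: [5, 20] -> [5] and [20]
    Merge: [5] + [20] -> [5, 20]
  Merge: [15] + [5, 20] -> [5, 15, 20]
Merge: [4, 8, 27] + [5, 15, 20] -> [4, 5, 8, 15, 20, 27]

Final sorted array: [4, 5, 8, 15, 20, 27]

The merge sort proceeds by recursively splitting the array and merging sorted halves.
After all merges, the sorted array is [4, 5, 8, 15, 20, 27].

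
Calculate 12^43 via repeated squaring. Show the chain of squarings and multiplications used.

Computing 12^43 by squaring (build up from 12^1; each line after the first costs one multiplication):

12^1 = 12
12^2 = (12^1)^2 = 12^2 = 144
12^4 = (12^2)^2 = 144^2 = 20736
12^5 = 12 * 12^4 = 12 * 20736 = 248832
12^10 = (12^5)^2 = 248832^2 = 61917364224
12^20 = (12^10)^2 = 61917364224^2 = 3833759992447475122176
12^21 = 12 * 12^20 = 12 * 3833759992447475122176 = 46005119909369701466112
12^42 = (12^21)^2 = 46005119909369701466112^2 = 2116471057875484488839167999221661362284396544
12^43 = 12 * 12^42 = 12 * 2116471057875484488839167999221661362284396544 = 25397652694505813866070015990659936347412758528

Result: 25397652694505813866070015990659936347412758528
Multiplications needed: 8 (8 lines after 12^1)

12^43 = 25397652694505813866070015990659936347412758528. Using exponentiation by squaring, this requires 8 multiplications. The key idea: if the exponent is even, square the half-power; if odd, multiply by the base once.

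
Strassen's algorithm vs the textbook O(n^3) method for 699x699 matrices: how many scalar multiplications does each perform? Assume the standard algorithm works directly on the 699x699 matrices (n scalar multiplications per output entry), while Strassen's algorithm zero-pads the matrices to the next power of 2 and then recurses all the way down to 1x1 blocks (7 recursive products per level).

Matrix multiplication for 699x699 matrices:

Strassen's algorithm requires power-of-2 dimensions. Pad 699x699 to 1024x1024 (next power of 2).

Standard algorithm: 699^3 = 341532099 multiplications
Strassen's algorithm: 7^(log2(1024)) = 7^10 = 282475249 multiplications
Savings: 341532099 - 282475249 = 59056850 multiplications

Standard: 341532099 multiplications (699^3). Strassen: 282475249 multiplications (7^10, after padding to 1024x1024). Strassen reduces 8 recursive multiplications to 7 at each level.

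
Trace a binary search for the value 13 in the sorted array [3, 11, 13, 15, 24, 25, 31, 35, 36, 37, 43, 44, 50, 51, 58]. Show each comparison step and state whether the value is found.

Binary search for 13 in [3, 11, 13, 15, 24, 25, 31, 35, 36, 37, 43, 44, 50, 51, 58]:

lo=0, hi=14, mid=7, arr[mid]=35 -> 35 > 13, search left half
lo=0, hi=6, mid=3, arr[mid]=15 -> 15 > 13, search left half
lo=0, hi=2, mid=1, arr[mid]=11 -> 11 < 13, search right half
lo=2, hi=2, mid=2, arr[mid]=13 -> Found target at index 2!

Binary search finds 13 at index 2 after 4 comparisons. The search repeatedly halves the search space by comparing with the middle element.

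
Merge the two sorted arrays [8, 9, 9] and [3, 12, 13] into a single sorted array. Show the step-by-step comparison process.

Merging process:

Compare 8 vs 3: take 3 from right. Merged: [3]
Compare 8 vs 12: take 8 from left. Merged: [3, 8]
Compare 9 vs 12: take 9 from left. Merged: [3, 8, 9]
Compare 9 vs 12: take 9 from left. Merged: [3, 8, 9, 9]
Append remaining from right: [12, 13]. Merged: [3, 8, 9, 9, 12, 13]

Final merged array: [3, 8, 9, 9, 12, 13]
Total comparisons: 4

The merged array is [3, 8, 9, 9, 12, 13], requiring 4 comparisons. The merge step runs in O(n) time where n is the total number of elements.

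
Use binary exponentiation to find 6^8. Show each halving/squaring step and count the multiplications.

Computing 6^8 by squaring (build up from 6^1; each line after the first costs one multiplication):

6^1 = 6
6^2 = (6^1)^2 = 6^2 = 36
6^4 = (6^2)^2 = 36^2 = 1296
6^8 = (6^4)^2 = 1296^2 = 1679616

Result: 1679616
Multiplications needed: 3 (3 lines after 6^1)

6^8 = 1679616. Using exponentiation by squaring, this requires 3 multiplications. The key idea: if the exponent is even, square the half-power; if odd, multiply by the base once.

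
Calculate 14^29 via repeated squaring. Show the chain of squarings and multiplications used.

Computing 14^29 by squaring (build up from 14^1; each line after the first costs one multiplication):

14^1 = 14
14^2 = (14^1)^2 = 14^2 = 196
14^3 = 14 * 14^2 = 14 * 196 = 2744
14^6 = (14^3)^2 = 2744^2 = 7529536
14^7 = 14 * 14^6 = 14 * 7529536 = 105413504
14^14 = (14^7)^2 = 105413504^2 = 11112006825558016
14^28 = (14^14)^2 = 11112006825558016^2 = 123476695691247935826229781856256
14^29 = 14 * 14^28 = 14 * 123476695691247935826229781856256 = 1728673739677471101567216945987584

Result: 1728673739677471101567216945987584
Multiplications needed: 7 (7 lines after 14^1)

14^29 = 1728673739677471101567216945987584. Using exponentiation by squaring, this requires 7 multiplications. The key idea: if the exponent is even, square the half-power; if odd, multiply by the base once.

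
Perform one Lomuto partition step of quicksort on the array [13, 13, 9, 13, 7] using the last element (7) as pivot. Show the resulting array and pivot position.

Lomuto partition with pivot = 7:

Initial array: [13, 13, 9, 13, 7]

arr[0]=13 > 7: no swap
arr[1]=13 > 7: no swap
arr[2]=9 > 7: no swap
arr[3]=13 > 7: no swap

Place pivot at position 0: [7, 13, 9, 13, 13]
Pivot position: 0

After partitioning with pivot 7, the array becomes [7, 13, 9, 13, 13]. The pivot is placed at index 0. All elements to the left of the pivot are <= 7, and all elements to the right are > 7.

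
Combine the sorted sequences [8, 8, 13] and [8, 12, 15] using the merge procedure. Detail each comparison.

Merging process:

Compare 8 vs 8: take 8 from left. Merged: [8]
Compare 8 vs 8: take 8 from left. Merged: [8, 8]
Compare 13 vs 8: take 8 from right. Merged: [8, 8, 8]
Compare 13 vs 12: take 12 from right. Merged: [8, 8, 8, 12]
Compare 13 vs 15: take 13 from left. Merged: [8, 8, 8, 12, 13]
Append remaining from right: [15]. Merged: [8, 8, 8, 12, 13, 15]

Final merged array: [8, 8, 8, 12, 13, 15]
Total comparisons: 5

The merged array is [8, 8, 8, 12, 13, 15], requiring 5 comparisons. The merge step runs in O(n) time where n is the total number of elements.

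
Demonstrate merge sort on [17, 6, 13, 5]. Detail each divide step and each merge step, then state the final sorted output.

Merge sort trace:

Split: [17, 6, 13, 5] -> [17, 6] and [13, 5]
  Split: [17, 6] -> [17] and [6]
  Merge: [17] + [6] -> [6, 17]
  Split: [13, 5] -> [13] and [5]
  Merge: [13] + [5] -> [5, 13]
Merge: [6, 17] + [5, 13] -> [5, 6, 13, 17]

Final sorted array: [5, 6, 13, 17]

The merge sort proceeds by recursively splitting the array and merging sorted halves.
After all merges, the sorted array is [5, 6, 13, 17].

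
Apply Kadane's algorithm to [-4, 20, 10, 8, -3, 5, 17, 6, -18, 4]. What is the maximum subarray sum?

Using Kadane's algorithm on [-4, 20, 10, 8, -3, 5, 17, 6, -18, 4]:

Scanning through the array:
Position 1 (value 20): max_ending_here = 20, max_so_far = 20
Position 2 (value 10): max_ending_here = 30, max_so_far = 30
Position 3 (value 8): max_ending_here = 38, max_so_far = 38
Position 4 (value -3): max_ending_here = 35, max_so_far = 38
Position 5 (value 5): max_ending_here = 40, max_so_far = 40
Position 6 (value 17): max_ending_here = 57, max_so_far = 57
Position 7 (value 6): max_ending_here = 63, max_so_far = 63
Position 8 (value -18): max_ending_here = 45, max_so_far = 63
Position 9 (value 4): max_ending_here = 49, max_so_far = 63

Maximum subarray: [20, 10, 8, -3, 5, 17, 6]
Maximum sum: 63

The maximum subarray is [20, 10, 8, -3, 5, 17, 6] with sum 63. This subarray runs from index 1 to index 7.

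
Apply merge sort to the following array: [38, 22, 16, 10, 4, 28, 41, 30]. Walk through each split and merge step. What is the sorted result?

Merge sort trace:

Split: [38, 22, 16, 10, 4, 28, 41, 30] -> [38, 22, 16, 10] and [4, 28, 41, 30]
  Split: [38, 22, 16, 10] -> [38, 22] and [16, 10]
    Split: [38, 22] -> [38] and [22]
    Merge: [38] + [22] -> [22, 38]
    Split: [16, 10] -> [16] and [10]
    Merge: [16] + [10] -> [10, 16]
  Merge: [22, 38] + [10, 16] -> [10, 16, 22, 38]
  Split: [4, 28, 41, 30] -> [4, 28] and [41, 30]
    Split: [4, 28] -> [4] and [28]
    Merge: [4] + [28] -> [4, 28]
    Split: [41, 30] -> [41] and [30]
    Merge: [41] + [30] -> [30, 41]
  Merge: [4, 28] + [30, 41] -> [4, 28, 30, 41]
Merge: [10, 16, 22, 38] + [4, 28, 30, 41] -> [4, 10, 16, 22, 28, 30, 38, 41]

Final sorted array: [4, 10, 16, 22, 28, 30, 38, 41]

The merge sort proceeds by recursively splitting the array and merging sorted halves.
After all merges, the sorted array is [4, 10, 16, 22, 28, 30, 38, 41].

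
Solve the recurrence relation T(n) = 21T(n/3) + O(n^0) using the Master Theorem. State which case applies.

Master Theorem for T(n) = 21T(n/3) + O(n^0):

a = 21, b = 3, c = 0
log_b(a) = log_3(21) = 2.7712

Case 1: c = 0 < log_3(21) = 2.7712
T(n) = O(n^(log_3 21))

For T(n) = 21T(n/3) + O(n^0): log_3(21) = 2.7712. This is Case 1 of the Master Theorem (c < log_b(a), work dominated by leaves), giving O(n^(log_3 21)).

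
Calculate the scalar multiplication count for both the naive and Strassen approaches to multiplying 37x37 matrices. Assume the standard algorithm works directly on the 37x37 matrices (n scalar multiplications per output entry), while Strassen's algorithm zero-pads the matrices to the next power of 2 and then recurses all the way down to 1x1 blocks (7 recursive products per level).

Matrix multiplication for 37x37 matrices:

Strassen's algorithm requires power-of-2 dimensions. Pad 37x37 to 64x64 (next power of 2).

Standard algorithm: 37^3 = 50653 multiplications
Strassen's algorithm: 7^(log2(64)) = 7^6 = 117649 multiplications
Difference: 50653 - 117649 = -66996 (Strassen uses MORE here due to padding overhead — for small or just-over-power-of-2 n, padding can outweigh the per-level savings)

Standard: 50653 multiplications (37^3). Strassen: 117649 multiplications (7^6, after padding to 64x64). Strassen reduces 8 recursive multiplications to 7 at each level.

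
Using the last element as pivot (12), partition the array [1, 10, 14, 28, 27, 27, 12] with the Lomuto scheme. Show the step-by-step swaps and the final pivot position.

Lomuto partition with pivot = 12:

Initial array: [1, 10, 14, 28, 27, 27, 12]

arr[0]=1 <= 12: swap with position 0, array becomes [1, 10, 14, 28, 27, 27, 12]
arr[1]=10 <= 12: swap with position 1, array becomes [1, 10, 14, 28, 27, 27, 12]
arr[2]=14 > 12: no swap
arr[3]=28 > 12: no swap
arr[4]=27 > 12: no swap
arr[5]=27 > 12: no swap

Place pivot at position 2: [1, 10, 12, 28, 27, 27, 14]
Pivot position: 2

After partitioning with pivot 12, the array becomes [1, 10, 12, 28, 27, 27, 14]. The pivot is placed at index 2. All elements to the left of the pivot are <= 12, and all elements to the right are > 12.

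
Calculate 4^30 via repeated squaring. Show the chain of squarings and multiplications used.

Computing 4^30 by squaring (build up from 4^1; each line after the first costs one multiplication):

4^1 = 4
4^2 = (4^1)^2 = 4^2 = 16
4^3 = 4 * 4^2 = 4 * 16 = 64
4^6 = (4^3)^2 = 64^2 = 4096
4^7 = 4 * 4^6 = 4 * 4096 = 16384
4^14 = (4^7)^2 = 16384^2 = 268435456
4^15 = 4 * 4^14 = 4 * 268435456 = 1073741824
4^30 = (4^15)^2 = 1073741824^2 = 1152921504606846976

Result: 1152921504606846976
Multiplications needed: 7 (7 lines after 4^1)

4^30 = 1152921504606846976. Using exponentiation by squaring, this requires 7 multiplications. The key idea: if the exponent is even, square the half-power; if odd, multiply by the base once.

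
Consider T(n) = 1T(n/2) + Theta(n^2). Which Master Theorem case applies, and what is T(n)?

Master Theorem for T(n) = 1T(n/2) + O(n^2):

a = 1, b = 2, c = 2
log_b(a) = log_2(1) = 0.0000

Case 3: c = 2 > log_2(1) = 0.0000
T(n) = O(n^2) = O(n^2)

For T(n) = 1T(n/2) + O(n^2): log_2(1) = 0.0000. This is Case 3 of the Master Theorem (c > log_b(a), work dominated by root), giving O(n^2).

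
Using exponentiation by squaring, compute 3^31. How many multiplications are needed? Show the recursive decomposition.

Computing 3^31 by squaring (build up from 3^1; each line after the first costs one multiplication):

3^1 = 3
3^2 = (3^1)^2 = 3^2 = 9
3^3 = 3 * 3^2 = 3 * 9 = 27
3^6 = (3^3)^2 = 27^2 = 729
3^7 = 3 * 3^6 = 3 * 729 = 2187
3^14 = (3^7)^2 = 2187^2 = 4782969
3^15 = 3 * 3^14 = 3 * 4782969 = 14348907
3^30 = (3^15)^2 = 14348907^2 = 205891132094649
3^31 = 3 * 3^30 = 3 * 205891132094649 = 617673396283947

Result: 617673396283947
Multiplications needed: 8 (8 lines after 3^1)

3^31 = 617673396283947. Using exponentiation by squaring, this requires 8 multiplications. The key idea: if the exponent is even, square the half-power; if odd, multiply by the base once.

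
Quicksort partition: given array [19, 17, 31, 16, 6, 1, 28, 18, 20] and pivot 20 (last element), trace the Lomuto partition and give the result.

Lomuto partition with pivot = 20:

Initial array: [19, 17, 31, 16, 6, 1, 28, 18, 20]

arr[0]=19 <= 20: swap with position 0, array becomes [19, 17, 31, 16, 6, 1, 28, 18, 20]
arr[1]=17 <= 20: swap with position 1, array becomes [19, 17, 31, 16, 6, 1, 28, 18, 20]
arr[2]=31 > 20: no swap
arr[3]=16 <= 20: swap with position 2, array becomes [19, 17, 16, 31, 6, 1, 28, 18, 20]
arr[4]=6 <= 20: swap with position 3, array becomes [19, 17, 16, 6, 31, 1, 28, 18, 20]
arr[5]=1 <= 20: swap with position 4, array becomes [19, 17, 16, 6, 1, 31, 28, 18, 20]
arr[6]=28 > 20: no swap
arr[7]=18 <= 20: swap with position 5, array becomes [19, 17, 16, 6, 1, 18, 28, 31, 20]

Place pivot at position 6: [19, 17, 16, 6, 1, 18, 20, 31, 28]
Pivot position: 6

After partitioning with pivot 20, the array becomes [19, 17, 16, 6, 1, 18, 20, 31, 28]. The pivot is placed at index 6. All elements to the left of the pivot are <= 20, and all elements to the right are > 20.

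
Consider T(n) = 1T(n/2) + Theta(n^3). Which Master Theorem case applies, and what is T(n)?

Master Theorem for T(n) = 1T(n/2) + O(n^3):

a = 1, b = 2, c = 3
log_b(a) = log_2(1) = 0.0000

Case 3: c = 3 > log_2(1) = 0.0000
T(n) = O(n^3) = O(n^3)

For T(n) = 1T(n/2) + O(n^3): log_2(1) = 0.0000. This is Case 3 of the Master Theorem (c > log_b(a), work dominated by root), giving O(n^3).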